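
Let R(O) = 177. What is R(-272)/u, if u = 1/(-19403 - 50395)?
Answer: -12354246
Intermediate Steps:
u = -1/69798 (u = 1/(-69798) = -1/69798 ≈ -1.4327e-5)
R(-272)/u = 177/(-1/69798) = 177*(-69798) = -12354246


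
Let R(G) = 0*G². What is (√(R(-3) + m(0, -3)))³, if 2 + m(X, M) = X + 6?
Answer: 8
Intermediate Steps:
m(X, M) = 4 + X (m(X, M) = -2 + (X + 6) = -2 + (6 + X) = 4 + X)
R(G) = 0
(√(R(-3) + m(0, -3)))³ = (√(0 + (4 + 0)))³ = (√(0 + 4))³ = (√4)³ = 2³ = 8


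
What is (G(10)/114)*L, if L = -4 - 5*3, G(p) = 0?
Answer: 0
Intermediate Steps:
L = -19 (L = -4 - 15 = -19)
(G(10)/114)*L = (0/114)*(-19) = (0*(1/114))*(-19) = 0*(-19) = 0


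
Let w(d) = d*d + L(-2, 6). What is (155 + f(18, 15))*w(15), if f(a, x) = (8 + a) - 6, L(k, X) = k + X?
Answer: 40075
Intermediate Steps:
L(k, X) = X + k
f(a, x) = 2 + a
w(d) = 4 + d² (w(d) = d*d + (6 - 2) = d² + 4 = 4 + d²)
(155 + f(18, 15))*w(15) = (155 + (2 + 18))*(4 + 15²) = (155 + 20)*(4 + 225) = 175*229 = 40075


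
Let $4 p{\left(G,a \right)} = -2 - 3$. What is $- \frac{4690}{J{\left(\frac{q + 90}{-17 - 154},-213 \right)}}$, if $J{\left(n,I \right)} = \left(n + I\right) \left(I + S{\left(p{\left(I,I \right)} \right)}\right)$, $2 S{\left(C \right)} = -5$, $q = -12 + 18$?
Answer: $- \frac{76380}{749509} \approx -0.10191$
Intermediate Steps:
$p{\left(G,a \right)} = - \frac{5}{4}$ ($p{\left(G,a \right)} = \frac{-2 - 3}{4} = \frac{1}{4} \left(-5\right) = - \frac{5}{4}$)
$q = 6$
$S{\left(C \right)} = - \frac{5}{2}$ ($S{\left(C \right)} = \frac{1}{2} \left(-5\right) = - \frac{5}{2}$)
$J{\left(n,I \right)} = \left(- \frac{5}{2} + I\right) \left(I + n\right)$ ($J{\left(n,I \right)} = \left(n + I\right) \left(I - \frac{5}{2}\right) = \left(I + n\right) \left(- \frac{5}{2} + I\right) = \left(- \frac{5}{2} + I\right) \left(I + n\right)$)
$- \frac{4690}{J{\left(\frac{q + 90}{-17 - 154},-213 \right)}} = - \frac{4690}{\left(-213\right)^{2} - - \frac{1065}{2} - \frac{5 \frac{6 + 90}{-17 - 154}}{2} - 213 \frac{6 + 90}{-17 - 154}} = - \frac{4690}{45369 + \frac{1065}{2} - \frac{5 \frac{96}{-171}}{2} - 213 \frac{96}{-171}} = - \frac{4690}{45369 + \frac{1065}{2} - \frac{5 \cdot 96 \left(- \frac{1}{171}\right)}{2} - 213 \cdot 96 \left(- \frac{1}{171}\right)} = - \frac{4690}{45369 + \frac{1065}{2} - - \frac{80}{57} - - \frac{2272}{19}} = - \frac{4690}{45369 + \frac{1065}{2} + \frac{80}{57} + \frac{2272}{19}} = - \frac{4690}{\frac{5246563}{114}} = \left(-4690\right) \frac{114}{5246563} = - \frac{76380}{749509}$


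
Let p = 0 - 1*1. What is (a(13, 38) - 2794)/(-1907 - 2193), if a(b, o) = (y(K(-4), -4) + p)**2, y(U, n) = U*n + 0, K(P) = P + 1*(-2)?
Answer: 453/820 ≈ 0.55244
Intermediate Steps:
p = -1 (p = 0 - 1 = -1)
K(P) = -2 + P (K(P) = P - 2 = -2 + P)
y(U, n) = U*n
a(b, o) = 529 (a(b, o) = ((-2 - 4)*(-4) - 1)**2 = (-6*(-4) - 1)**2 = (24 - 1)**2 = 23**2 = 529)
(a(13, 38) - 2794)/(-1907 - 2193) = (529 - 2794)/(-1907 - 2193) = -2265/(-4100) = -2265*(-1/4100) = 453/820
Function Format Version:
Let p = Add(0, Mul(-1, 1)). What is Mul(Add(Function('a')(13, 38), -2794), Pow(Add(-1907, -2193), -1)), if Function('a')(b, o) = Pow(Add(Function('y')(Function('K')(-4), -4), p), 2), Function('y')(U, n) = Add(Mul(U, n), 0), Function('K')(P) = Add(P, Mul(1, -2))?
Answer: Rational(453, 820) ≈ 0.55244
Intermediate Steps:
p = -1 (p = Add(0, -1) = -1)
Function('K')(P) = Add(-2, P) (Function('K')(P) = Add(P, -2) = Add(-2, P))
Function('y')(U, n) = Mul(U, n)
Function('a')(b, o) = 529 (Function('a')(b, o) = Pow(Add(Mul(Add(-2, -4), -4), -1), 2) = Pow(Add(Mul(-6, -4), -1), 2) = Pow(Add(24, -1), 2) = Pow(23, 2) = 529)
Mul(Add(Function('a')(13, 38), -2794), Pow(Add(-1907, -2193), -1)) = Mul(Add(529, -2794), Pow(Add(-1907, -2193), -1)) = Mul(-2265, Pow(-4100, -1)) = Mul(-2265, Rational(-1, 4100)) = Rational(453, 820)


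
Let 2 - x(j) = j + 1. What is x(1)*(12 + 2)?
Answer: 0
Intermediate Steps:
x(j) = 1 - j (x(j) = 2 - (j + 1) = 2 - (1 + j) = 2 + (-1 - j) = 1 - j)
x(1)*(12 + 2) = (1 - 1*1)*(12 + 2) = (1 - 1)*14 = 0*14 = 0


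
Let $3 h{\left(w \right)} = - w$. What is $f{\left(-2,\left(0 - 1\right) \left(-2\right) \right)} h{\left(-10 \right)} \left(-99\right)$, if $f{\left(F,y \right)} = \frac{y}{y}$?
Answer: $-330$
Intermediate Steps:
$f{\left(F,y \right)} = 1$
$h{\left(w \right)} = - \frac{w}{3}$ ($h{\left(w \right)} = \frac{\left(-1\right) w}{3} = - \frac{w}{3}$)
$f{\left(-2,\left(0 - 1\right) \left(-2\right) \right)} h{\left(-10 \right)} \left(-99\right) = 1 \left(\left(- \frac{1}{3}\right) \left(-10\right)\right) \left(-99\right) = 1 \cdot \frac{10}{3} \left(-99\right) = \frac{10}{3} \left(-99\right) = -330$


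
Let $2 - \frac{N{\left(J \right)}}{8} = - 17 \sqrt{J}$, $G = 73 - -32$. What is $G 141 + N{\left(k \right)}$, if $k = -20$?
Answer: $14821 + 272 i \sqrt{5} \approx 14821.0 + 608.21 i$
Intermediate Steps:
$G = 105$ ($G = 73 + 32 = 105$)
$N{\left(J \right)} = 16 + 136 \sqrt{J}$ ($N{\left(J \right)} = 16 - 8 \left(- 17 \sqrt{J}\right) = 16 + 136 \sqrt{J}$)
$G 141 + N{\left(k \right)} = 105 \cdot 141 + \left(16 + 136 \sqrt{-20}\right) = 14805 + \left(16 + 136 \cdot 2 i \sqrt{5}\right) = 14805 + \left(16 + 272 i \sqrt{5}\right) = 14821 + 272 i \sqrt{5}$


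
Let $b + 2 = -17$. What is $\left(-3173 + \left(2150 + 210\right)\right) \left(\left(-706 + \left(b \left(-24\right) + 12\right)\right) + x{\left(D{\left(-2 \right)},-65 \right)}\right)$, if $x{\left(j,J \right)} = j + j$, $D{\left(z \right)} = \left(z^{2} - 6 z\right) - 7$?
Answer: $178860$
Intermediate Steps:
$D{\left(z \right)} = -7 + z^{2} - 6 z$
$b = -19$ ($b = -2 - 17 = -19$)
$x{\left(j,J \right)} = 2 j$
$\left(-3173 + \left(2150 + 210\right)\right) \left(\left(-706 + \left(b \left(-24\right) + 12\right)\right) + x{\left(D{\left(-2 \right)},-65 \right)}\right) = \left(-3173 + \left(2150 + 210\right)\right) \left(\left(-706 + \left(\left(-19\right) \left(-24\right) + 12\right)\right) + 2 \left(-7 + \left(-2\right)^{2} - -12\right)\right) = \left(-3173 + 2360\right) \left(\left(-706 + \left(456 + 12\right)\right) + 2 \left(-7 + 4 + 12\right)\right) = - 813 \left(\left(-706 + 468\right) + 2 \cdot 9\right) = - 813 \left(-238 + 18\right) = \left(-813\right) \left(-220\right) = 178860$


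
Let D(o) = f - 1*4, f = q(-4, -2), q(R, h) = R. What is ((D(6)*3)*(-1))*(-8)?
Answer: -192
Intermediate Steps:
f = -4
D(o) = -8 (D(o) = -4 - 1*4 = -4 - 4 = -8)
((D(6)*3)*(-1))*(-8) = (-8*3*(-1))*(-8) = -24*(-1)*(-8) = 24*(-8) = -192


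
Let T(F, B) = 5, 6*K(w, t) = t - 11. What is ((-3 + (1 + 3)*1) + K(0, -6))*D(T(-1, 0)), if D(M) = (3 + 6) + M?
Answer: -77/3 ≈ -25.667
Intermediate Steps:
K(w, t) = -11/6 + t/6 (K(w, t) = (t - 11)/6 = (-11 + t)/6 = -11/6 + t/6)
D(M) = 9 + M
((-3 + (1 + 3)*1) + K(0, -6))*D(T(-1, 0)) = ((-3 + (1 + 3)*1) + (-11/6 + (⅙)*(-6)))*(9 + 5) = ((-3 + 4*1) + (-11/6 - 1))*14 = ((-3 + 4) - 17/6)*14 = (1 - 17/6)*14 = -11/6*14 = -77/3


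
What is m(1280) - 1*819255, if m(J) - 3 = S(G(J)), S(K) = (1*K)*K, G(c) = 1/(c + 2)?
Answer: -1346460324047/1643524 ≈ -8.1925e+5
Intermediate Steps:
G(c) = 1/(2 + c)
S(K) = K² (S(K) = K*K = K²)
m(J) = 3 + (2 + J)⁻² (m(J) = 3 + (1/(2 + J))² = 3 + (2 + J)⁻²)
m(1280) - 1*819255 = (3 + (2 + 1280)⁻²) - 1*819255 = (3 + 1282⁻²) - 819255 = (3 + 1/1643524) - 819255 = 4930573/1643524 - 819255 = -1346460324047/1643524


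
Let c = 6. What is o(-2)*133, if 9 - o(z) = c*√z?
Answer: 1197 - 798*I*√2 ≈ 1197.0 - 1128.5*I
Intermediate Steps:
o(z) = 9 - 6*√z
o(-2)*133 = (9 - 6*I*√2)*133 = 1197 - 798*I*√2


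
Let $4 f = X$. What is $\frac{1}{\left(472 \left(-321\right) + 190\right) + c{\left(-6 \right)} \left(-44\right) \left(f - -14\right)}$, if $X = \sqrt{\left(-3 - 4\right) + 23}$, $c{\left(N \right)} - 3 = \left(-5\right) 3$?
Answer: $- \frac{1}{143402} \approx -6.9734 \cdot 10^{-6}$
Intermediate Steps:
$c{\left(N \right)} = -12$ ($c{\left(N \right)} = 3 - 15 = -12$)
$X = 4$ ($X = \sqrt{-7 + 23} = \sqrt{16} = 4$)
$f = 1$ ($f = \frac{1}{4} \cdot 4 = 1$)
$\frac{1}{\left(472 \left(-321\right) + 190\right) + c{\left(-6 \right)} \left(-44\right) \left(f - -14\right)} = \frac{1}{\left(472 \left(-321\right) + 190\right) + \left(-12\right) \left(-44\right) \left(1 - -14\right)} = \frac{1}{\left(-151512 + 190\right) + 528 \left(1 + 14\right)} = \frac{1}{-151322 + 528 \cdot 15} = \frac{1}{-151322 + 7920} = \frac{1}{-143402} = - \frac{1}{143402}$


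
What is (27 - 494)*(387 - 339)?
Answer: -22416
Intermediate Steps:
(27 - 494)*(387 - 339) = -467*48 = -22416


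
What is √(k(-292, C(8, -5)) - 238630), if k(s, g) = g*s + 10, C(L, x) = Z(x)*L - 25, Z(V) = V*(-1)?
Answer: 90*I*√30 ≈ 492.95*I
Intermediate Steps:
Z(V) = -V
C(L, x) = -25 - L*x (C(L, x) = (-x)*L - 25 = -L*x - 25 = -25 - L*x)
k(s, g) = 10 + g*s
√(k(-292, C(8, -5)) - 238630) = √((10 + (-25 - 1*8*(-5))*(-292)) - 238630) = √((10 + (-25 + 40)*(-292)) - 238630) = √((10 + 15*(-292)) - 238630) = √((10 - 4380) - 238630) = √(-4370 - 238630) = √(-243000) = 90*I*√30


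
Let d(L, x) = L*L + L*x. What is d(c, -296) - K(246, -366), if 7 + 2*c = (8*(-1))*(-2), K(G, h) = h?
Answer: -3783/4 ≈ -945.75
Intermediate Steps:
c = 9/2 (c = -7/2 + ((8*(-1))*(-2))/2 = -7/2 + (-8*(-2))/2 = -7/2 + (1/2)*16 = -7/2 + 8 = 9/2 ≈ 4.5000)
d(L, x) = L**2 + L*x
d(c, -296) - K(246, -366) = 9*(9/2 - 296)/2 - 1*(-366) = (9/2)*(-583/2) + 366 = -5247/4 + 366 = -3783/4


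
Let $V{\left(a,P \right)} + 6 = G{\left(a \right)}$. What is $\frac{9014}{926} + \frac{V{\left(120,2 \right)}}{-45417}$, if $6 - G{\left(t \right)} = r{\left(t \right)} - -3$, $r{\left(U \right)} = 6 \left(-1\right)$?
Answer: $\frac{68231010}{7009357} \approx 9.7343$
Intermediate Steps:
$r{\left(U \right)} = -6$
$G{\left(t \right)} = 9$ ($G{\left(t \right)} = 6 - \left(-6 - -3\right) = 6 - \left(-6 + 3\right) = 6 - -3 = 6 + 3 = 9$)
$V{\left(a,P \right)} = 3$ ($V{\left(a,P \right)} = -6 + 9 = 3$)
$\frac{9014}{926} + \frac{V{\left(120,2 \right)}}{-45417} = \frac{9014}{926} + \frac{3}{-45417} = 9014 \cdot \frac{1}{926} + 3 \left(- \frac{1}{45417}\right) = \frac{4507}{463} - \frac{1}{15139} = \frac{68231010}{7009357}$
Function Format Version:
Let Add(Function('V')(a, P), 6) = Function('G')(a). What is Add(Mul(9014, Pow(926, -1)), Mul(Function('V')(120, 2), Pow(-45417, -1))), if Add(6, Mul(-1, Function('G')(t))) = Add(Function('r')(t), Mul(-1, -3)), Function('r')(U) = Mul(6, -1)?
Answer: Rational(68231010, 7009357) ≈ 9.7343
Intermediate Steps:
Function('r')(U) = -6
Function('G')(t) = 9 (Function('G')(t) = Add(6, Mul(-1, Add(-6, Mul(-1, -3)))) = Add(6, Mul(-1, Add(-6, 3))) = Add(6, Mul(-1, -3)) = Add(6, 3) = 9)
Function('V')(a, P) = 3 (Function('V')(a, P) = Add(-6, 9) = 3)
Add(Mul(9014, Pow(926, -1)), Mul(Function('V')(120, 2), Pow(-45417, -1))) = Add(Mul(9014, Pow(926, -1)), Mul(3, Pow(-45417, -1))) = Add(Mul(9014, Rational(1, 926)), Mul(3, Rational(-1, 45417))) = Add(Rational(4507, 463), Rational(-1, 15139)) = Rational(68231010, 7009357)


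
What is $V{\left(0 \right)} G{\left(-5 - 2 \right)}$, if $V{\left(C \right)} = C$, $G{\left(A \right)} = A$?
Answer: $0$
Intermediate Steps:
$V{\left(0 \right)} G{\left(-5 - 2 \right)} = 0 \left(-5 - 2\right) = 0 \left(-7\right) = 0$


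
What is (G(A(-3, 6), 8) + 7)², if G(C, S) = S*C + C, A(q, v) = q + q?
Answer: 2209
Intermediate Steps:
A(q, v) = 2*q
G(C, S) = C + C*S (G(C, S) = C*S + C = C + C*S)
(G(A(-3, 6), 8) + 7)² = ((2*(-3))*(1 + 8) + 7)² = (-6*9 + 7)² = (-54 + 7)² = (-47)² = 2209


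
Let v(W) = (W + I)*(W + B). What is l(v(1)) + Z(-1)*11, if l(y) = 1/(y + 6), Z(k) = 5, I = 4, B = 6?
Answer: 2256/41 ≈ 55.024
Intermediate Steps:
v(W) = (4 + W)*(6 + W) (v(W) = (W + 4)*(W + 6) = (4 + W)*(6 + W))
l(y) = 1/(6 + y)
l(v(1)) + Z(-1)*11 = 1/(6 + (24 + 1**2 + 10*1)) + 5*11 = 1/(6 + (24 + 1 + 10)) + 55 = 1/(6 + 35) + 55 = 1/41 + 55 = 2256/41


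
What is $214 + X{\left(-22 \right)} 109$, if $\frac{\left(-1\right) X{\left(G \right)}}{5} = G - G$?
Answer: $214$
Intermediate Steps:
$X{\left(G \right)} = 0$ ($X{\left(G \right)} = - 5 \left(G - G\right) = \left(-5\right) 0 = 0$)
$214 + X{\left(-22 \right)} 109 = 214 + 0 \cdot 109 = 214 + 0 = 214$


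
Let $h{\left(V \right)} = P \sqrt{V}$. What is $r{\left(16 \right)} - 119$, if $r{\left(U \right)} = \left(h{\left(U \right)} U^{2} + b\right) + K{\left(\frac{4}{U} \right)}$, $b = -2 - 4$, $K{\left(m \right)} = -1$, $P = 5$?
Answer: $4994$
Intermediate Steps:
$h{\left(V \right)} = 5 \sqrt{V}$
$b = -6$
$r{\left(U \right)} = -7 + 5 U^{\frac{5}{2}}$ ($r{\left(U \right)} = \left(5 \sqrt{U} U^{2} - 6\right) - 1 = \left(5 U^{\frac{5}{2}} - 6\right) - 1 = \left(-6 + 5 U^{\frac{5}{2}}\right) - 1 = -7 + 5 U^{\frac{5}{2}}$)
$r{\left(16 \right)} - 119 = \left(-7 + 5 \cdot 16^{\frac{5}{2}}\right) - 119 = \left(-7 + 5 \cdot 1024\right) - 119 = \left(-7 + 5120\right) - 119 = 5113 - 119 = 4994$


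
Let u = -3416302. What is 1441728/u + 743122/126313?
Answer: 1178310092990/215761677263 ≈ 5.4612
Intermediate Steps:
1441728/u + 743122/126313 = 1441728/(-3416302) + 743122/126313 = 1441728*(-1/3416302) + 743122*(1/126313) = -720864/1708151 + 743122/126313 = 1178310092990/215761677263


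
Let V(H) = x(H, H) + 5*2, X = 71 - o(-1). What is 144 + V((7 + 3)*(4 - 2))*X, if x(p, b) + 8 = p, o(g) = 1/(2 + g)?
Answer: 1684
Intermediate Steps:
x(p, b) = -8 + p
X = 70 (X = 71 - 1/(2 - 1) = 71 - 1/1 = 71 - 1*1 = 71 - 1 = 70)
V(H) = 2 + H (V(H) = (-8 + H) + 5*2 = (-8 + H) + 10 = 2 + H)
144 + V((7 + 3)*(4 - 2))*X = 144 + (2 + (7 + 3)*(4 - 2))*70 = 144 + (2 + 10*2)*70 = 144 + (2 + 20)*70 = 144 + 22*70 = 144 + 1540 = 1684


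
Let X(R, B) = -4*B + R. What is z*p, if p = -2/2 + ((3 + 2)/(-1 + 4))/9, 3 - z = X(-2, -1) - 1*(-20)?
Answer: 418/27 ≈ 15.481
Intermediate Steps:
X(R, B) = R - 4*B
z = -19 (z = 3 - ((-2 - 4*(-1)) - 1*(-20)) = 3 - ((-2 + 4) + 20) = 3 - (2 + 20) = 3 - 1*22 = 3 - 22 = -19)
p = -22/27 (p = -2*½ + (5/3)*(⅑) = -1 + (5*(⅓))*(⅑) = -1 + (5/3)*(⅑) = -1 + 5/27 = -22/27 ≈ -0.81481)
z*p = -19*(-22/27) = 418/27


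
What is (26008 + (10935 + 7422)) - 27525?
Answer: 16840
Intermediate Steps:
(26008 + (10935 + 7422)) - 27525 = (26008 + 18357) - 27525 = 44365 - 27525 = 16840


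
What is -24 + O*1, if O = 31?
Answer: 7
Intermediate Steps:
-24 + O*1 = -24 + 31*1 = -24 + 31 = 7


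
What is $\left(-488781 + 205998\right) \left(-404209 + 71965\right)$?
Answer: $93952955052$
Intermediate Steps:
$\left(-488781 + 205998\right) \left(-404209 + 71965\right) = \left(-282783\right) \left(-332244\right) = 93952955052$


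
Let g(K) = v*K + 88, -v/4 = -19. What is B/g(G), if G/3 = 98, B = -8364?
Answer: -2091/5608 ≈ -0.37286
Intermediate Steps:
v = 76 (v = -4*(-19) = 76)
G = 294 (G = 3*98 = 294)
g(K) = 88 + 76*K (g(K) = 76*K + 88 = 88 + 76*K)
B/g(G) = -8364/(88 + 76*294) = -8364/(88 + 22344) = -8364/22432 = -8364*1/22432 = -2091/5608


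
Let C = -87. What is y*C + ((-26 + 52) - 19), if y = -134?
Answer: 11665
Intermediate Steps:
y*C + ((-26 + 52) - 19) = -134*(-87) + ((-26 + 52) - 19) = 11658 + (26 - 19) = 11658 + 7 = 11665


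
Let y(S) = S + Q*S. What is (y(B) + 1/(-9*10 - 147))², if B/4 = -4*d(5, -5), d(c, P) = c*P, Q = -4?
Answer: 80883928801/56169 ≈ 1.4400e+6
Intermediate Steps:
d(c, P) = P*c
B = 400 (B = 4*(-(-20)*5) = 4*(-4*(-25)) = 4*100 = 400)
y(S) = -3*S (y(S) = S - 4*S = -3*S)
(y(B) + 1/(-9*10 - 147))² = (-3*400 + 1/(-9*10 - 147))² = (-1200 + 1/(-90 - 147))² = (-1200 + 1/(-237))² = (-1200 - 1/237)² = (-284401/237)² = 80883928801/56169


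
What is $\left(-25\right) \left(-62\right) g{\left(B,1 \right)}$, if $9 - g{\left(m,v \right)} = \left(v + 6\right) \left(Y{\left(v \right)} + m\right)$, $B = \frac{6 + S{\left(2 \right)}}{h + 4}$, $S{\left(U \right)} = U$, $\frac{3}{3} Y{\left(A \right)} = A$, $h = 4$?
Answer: $-7750$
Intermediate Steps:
$Y{\left(A \right)} = A$
$B = 1$ ($B = \frac{6 + 2}{4 + 4} = \frac{8}{8} = 8 \cdot \frac{1}{8} = 1$)
$g{\left(m,v \right)} = 9 - \left(6 + v\right) \left(m + v\right)$ ($g{\left(m,v \right)} = 9 - \left(v + 6\right) \left(v + m\right) = 9 - \left(6 + v\right) \left(m + v\right)$)
$\left(-25\right) \left(-62\right) g{\left(B,1 \right)} = \left(-25\right) \left(-62\right) \left(9 - 1^{2} - 6 - 6 - 1 \cdot 1\right) = 1550 \left(9 - 1 - 6 - 6 - 1\right) = 1550 \left(-5\right) = -7750$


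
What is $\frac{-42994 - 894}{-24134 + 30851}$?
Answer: $- \frac{43888}{6717} \approx -6.5339$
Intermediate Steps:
$\frac{-42994 - 894}{-24134 + 30851} = - \frac{43888}{6717}$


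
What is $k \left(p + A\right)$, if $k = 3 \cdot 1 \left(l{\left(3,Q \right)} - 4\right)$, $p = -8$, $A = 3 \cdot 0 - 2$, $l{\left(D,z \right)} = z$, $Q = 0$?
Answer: $120$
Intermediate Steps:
$A = -2$ ($A = 0 - 2 = -2$)
$k = -12$ ($k = 3 \cdot 1 \left(0 - 4\right) = 3 \left(0 - 4\right) = 3 \left(-4\right) = -12$)
$k \left(p + A\right) = - 12 \left(-8 - 2\right) = \left(-12\right) \left(-10\right) = 120$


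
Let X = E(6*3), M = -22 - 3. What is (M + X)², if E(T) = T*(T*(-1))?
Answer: 121801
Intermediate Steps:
M = -25
E(T) = -T² (E(T) = T*(-T) = -T²)
X = -324 (X = -(6*3)² = -1*18² = -1*324 = -324)
(M + X)² = (-25 - 324)² = (-349)² = 121801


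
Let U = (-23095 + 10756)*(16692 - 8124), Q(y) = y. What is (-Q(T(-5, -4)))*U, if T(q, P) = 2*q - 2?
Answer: -1268646624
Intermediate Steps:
T(q, P) = -2 + 2*q
U = -105720552 (U = -12339*8568 = -105720552)
(-Q(T(-5, -4)))*U = -(-2 + 2*(-5))*(-105720552) = -(-2 - 10)*(-105720552) = -1*(-12)*(-105720552) = 12*(-105720552) = -1268646624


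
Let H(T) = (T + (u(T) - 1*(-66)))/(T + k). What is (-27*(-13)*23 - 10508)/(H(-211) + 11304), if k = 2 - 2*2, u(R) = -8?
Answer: -34577/160527 ≈ -0.21540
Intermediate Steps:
k = -2 (k = 2 - 4 = -2)
H(T) = (58 + T)/(-2 + T) (H(T) = (T + (-8 - 1*(-66)))/(T - 2) = (T + (-8 + 66))/(-2 + T) = (T + 58)/(-2 + T) = (58 + T)/(-2 + T))
(-27*(-13)*23 - 10508)/(H(-211) + 11304) = (-27*(-13)*23 - 10508)/((58 - 211)/(-2 - 211) + 11304) = (351*23 - 10508)/(-153/(-213) + 11304) = (8073 - 10508)/(-1/213*(-153) + 11304) = -2435/(51/71 + 11304) = -2435/802635/71 = -2435*71/802635 = -34577/160527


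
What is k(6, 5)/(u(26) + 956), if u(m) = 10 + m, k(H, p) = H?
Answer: 3/496 ≈ 0.0060484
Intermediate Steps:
k(6, 5)/(u(26) + 956) = 6/((10 + 26) + 956) = 6/(36 + 956) = 6/992 = 6*(1/992) = 3/496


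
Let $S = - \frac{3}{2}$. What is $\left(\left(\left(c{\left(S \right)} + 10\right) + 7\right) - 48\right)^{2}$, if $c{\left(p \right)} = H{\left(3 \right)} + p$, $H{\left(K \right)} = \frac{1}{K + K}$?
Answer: $\frac{9409}{9} \approx 1045.4$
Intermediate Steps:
$S = - \frac{3}{2}$ ($S = \left(-3\right) \frac{1}{2} = - \frac{3}{2} \approx -1.5$)
$H{\left(K \right)} = \frac{1}{2 K}$
$c{\left(p \right)} = \frac{1}{6} + p$ ($c{\left(p \right)} = \frac{1}{2 \cdot 3} + p = \frac{1}{2} \cdot \frac{1}{3} + p = \frac{1}{6} + p$)
$\left(\left(\left(c{\left(S \right)} + 10\right) + 7\right) - 48\right)^{2} = \left(\left(\left(\left(\frac{1}{6} - \frac{3}{2}\right) + 10\right) + 7\right) - 48\right)^{2} = \left(\left(\left(- \frac{4}{3} + 10\right) + 7\right) - 48\right)^{2} = \left(\left(\frac{26}{3} + 7\right) - 48\right)^{2} = \left(\frac{47}{3} - 48\right)^{2} = \left(- \frac{97}{3}\right)^{2} = \frac{9409}{9}$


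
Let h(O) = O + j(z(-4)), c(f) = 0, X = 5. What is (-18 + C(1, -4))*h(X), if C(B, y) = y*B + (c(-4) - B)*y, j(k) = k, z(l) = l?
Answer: -18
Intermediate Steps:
h(O) = -4 + O (h(O) = O - 4 = -4 + O)
C(B, y) = 0 (C(B, y) = y*B + (0 - B)*y = B*y + (-B)*y = B*y - B*y = 0)
(-18 + C(1, -4))*h(X) = (-18 + 0)*(-4 + 5) = -18*1 = -18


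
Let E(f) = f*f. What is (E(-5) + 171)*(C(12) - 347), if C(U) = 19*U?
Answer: -23324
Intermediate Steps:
E(f) = f**2
(E(-5) + 171)*(C(12) - 347) = ((-5)**2 + 171)*(19*12 - 347) = (25 + 171)*(228 - 347) = 196*(-119) = -23324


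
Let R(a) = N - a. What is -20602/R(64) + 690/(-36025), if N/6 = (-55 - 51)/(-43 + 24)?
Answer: 56404615/83578 ≈ 674.87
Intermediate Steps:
N = 636/19 (N = 6*((-55 - 51)/(-43 + 24)) = 6*(-106/(-19)) = 6*(-106*(-1/19)) = 6*(106/19) = 636/19 ≈ 33.474)
R(a) = 636/19 - a
-20602/R(64) + 690/(-36025) = -20602/(636/19 - 1*64) + 690/(-36025) = -20602/(636/19 - 64) + 690*(-1/36025) = -20602/(-580/19) - 138/7205 = -20602*(-19/580) - 138/7205 = 195719/290 - 138/7205 = 56404615/83578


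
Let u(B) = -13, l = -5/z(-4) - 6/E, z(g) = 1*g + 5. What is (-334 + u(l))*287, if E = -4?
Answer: -99589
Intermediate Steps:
z(g) = 5 + g (z(g) = g + 5 = 5 + g)
l = -7/2 (l = -5/(5 - 4) - 6/(-4) = -5/1 - 6*(-1/4) = -5*1 + 3/2 = -5 + 3/2 = -7/2 ≈ -3.5000)
(-334 + u(l))*287 = (-334 - 13)*287 = -347*287 = -99589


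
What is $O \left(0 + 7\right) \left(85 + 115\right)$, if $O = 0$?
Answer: $0$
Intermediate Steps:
$O \left(0 + 7\right) \left(85 + 115\right) = 0 \left(0 + 7\right) \left(85 + 115\right) = 0 \cdot 7 \cdot 200 = 0 \cdot 200 = 0$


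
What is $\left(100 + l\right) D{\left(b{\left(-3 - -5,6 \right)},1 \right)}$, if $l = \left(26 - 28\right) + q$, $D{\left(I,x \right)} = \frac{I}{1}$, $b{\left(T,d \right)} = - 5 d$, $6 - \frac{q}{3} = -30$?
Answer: $-6180$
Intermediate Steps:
$q = 108$ ($q = 18 - -90 = 18 + 90 = 108$)
$D{\left(I,x \right)} = I$ ($D{\left(I,x \right)} = I 1 = I$)
$l = 106$ ($l = \left(26 - 28\right) + 108 = -2 + 108 = 106$)
$\left(100 + l\right) D{\left(b{\left(-3 - -5,6 \right)},1 \right)} = \left(100 + 106\right) \left(\left(-5\right) 6\right) = 206 \left(-30\right) = -6180$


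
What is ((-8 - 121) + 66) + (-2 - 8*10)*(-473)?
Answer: 38723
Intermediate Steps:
((-8 - 121) + 66) + (-2 - 8*10)*(-473) = (-129 + 66) + (-2 - 80)*(-473) = -63 - 82*(-473) = -63 + 38786 = 38723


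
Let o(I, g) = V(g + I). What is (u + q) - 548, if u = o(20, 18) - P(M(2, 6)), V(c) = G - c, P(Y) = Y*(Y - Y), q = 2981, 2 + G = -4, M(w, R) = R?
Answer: 2389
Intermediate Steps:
G = -6 (G = -2 - 4 = -6)
P(Y) = 0 (P(Y) = Y*0 = 0)
V(c) = -6 - c
o(I, g) = -6 - I - g (o(I, g) = -6 - (g + I) = -6 - (I + g) = -6 + (-I - g) = -6 - I - g)
u = -44 (u = (-6 - 1*20 - 1*18) - 1*0 = (-6 - 20 - 18) + 0 = -44 + 0 = -44)
(u + q) - 548 = (-44 + 2981) - 548 = 2937 - 548 = 2389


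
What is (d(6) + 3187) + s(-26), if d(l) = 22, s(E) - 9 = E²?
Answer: 3894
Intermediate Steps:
s(E) = 9 + E²
(d(6) + 3187) + s(-26) = (22 + 3187) + (9 + (-26)²) = 3209 + (9 + 676) = 3209 + 685 = 3894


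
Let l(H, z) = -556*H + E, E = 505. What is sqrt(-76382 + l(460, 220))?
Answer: I*sqrt(331637) ≈ 575.88*I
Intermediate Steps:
l(H, z) = 505 - 556*H (l(H, z) = -556*H + 505 = 505 - 556*H)
sqrt(-76382 + l(460, 220)) = sqrt(-76382 + (505 - 556*460)) = sqrt(-76382 + (505 - 255760)) = sqrt(-76382 - 255255) = sqrt(-331637) = I*sqrt(331637)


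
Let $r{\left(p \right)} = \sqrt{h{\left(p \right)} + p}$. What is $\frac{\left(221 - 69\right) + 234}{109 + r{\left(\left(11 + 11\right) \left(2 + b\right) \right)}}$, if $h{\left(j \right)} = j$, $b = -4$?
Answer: $\frac{42074}{11969} - \frac{772 i \sqrt{22}}{11969} \approx 3.5152 - 0.30253 i$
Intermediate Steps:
$r{\left(p \right)} = \sqrt{2} \sqrt{p}$ ($r{\left(p \right)} = \sqrt{p + p} = \sqrt{2 p} = \sqrt{2} \sqrt{p}$)
$\frac{\left(221 - 69\right) + 234}{109 + r{\left(\left(11 + 11\right) \left(2 + b\right) \right)}} = \frac{\left(221 - 69\right) + 234}{109 + \sqrt{2} \sqrt{\left(11 + 11\right) \left(2 - 4\right)}} = \frac{152 + 234}{109 + \sqrt{2} \sqrt{22 \left(-2\right)}} = \frac{386}{109 + \sqrt{2} \sqrt{-44}} = \frac{386}{109 + \sqrt{2} \cdot 2 i \sqrt{11}} = \frac{386}{109 + 2 i \sqrt{22}}$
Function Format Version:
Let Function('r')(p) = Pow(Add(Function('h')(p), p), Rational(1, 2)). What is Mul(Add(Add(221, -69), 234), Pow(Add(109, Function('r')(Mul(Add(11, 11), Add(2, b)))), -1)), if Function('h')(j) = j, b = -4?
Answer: Add(Rational(42074, 11969), Mul(Rational(-772, 11969), I, Pow(22, Rational(1, 2)))) ≈ Add(3.5152, Mul(-0.30253, I))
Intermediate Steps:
Function('r')(p) = Mul(Pow(2, Rational(1, 2)), Pow(p, Rational(1, 2))) (Function('r')(p) = Pow(Add(p, p), Rational(1, 2)) = Pow(Mul(2, p), Rational(1, 2)) = Mul(Pow(2, Rational(1, 2)), Pow(p, Rational(1, 2))))
Mul(Add(Add(221, -69), 234), Pow(Add(109, Function('r')(Mul(Add(11, 11), Add(2, b)))), -1)) = Mul(Add(Add(221, -69), 234), Pow(Add(109, Mul(Pow(2, Rational(1, 2)), Pow(Mul(Add(11, 11), Add(2, -4)), Rational(1, 2)))), -1)) = Mul(Add(152, 234), Pow(Add(109, Mul(Pow(2, Rational(1, 2)), Pow(Mul(22, -2), Rational(1, 2)))), -1)) = Mul(386, Pow(Add(109, Mul(Pow(2, Rational(1, 2)), Pow(-44, Rational(1, 2)))), -1)) = Mul(386, Pow(Add(109, Mul(Pow(2, Rational(1, 2)), Mul(2, I, Pow(11, Rational(1, 2))))), -1)) = Mul(386, Pow(Add(109, Mul(2, I, Pow(22, Rational(1, 2)))), -1))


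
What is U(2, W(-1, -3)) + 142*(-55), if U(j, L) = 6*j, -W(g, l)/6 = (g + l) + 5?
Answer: -7798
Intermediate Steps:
W(g, l) = -30 - 6*g - 6*l (W(g, l) = -6*((g + l) + 5) = -6*(5 + g + l) = -30 - 6*g - 6*l)
U(2, W(-1, -3)) + 142*(-55) = 6*2 + 142*(-55) = 12 - 7810 = -7798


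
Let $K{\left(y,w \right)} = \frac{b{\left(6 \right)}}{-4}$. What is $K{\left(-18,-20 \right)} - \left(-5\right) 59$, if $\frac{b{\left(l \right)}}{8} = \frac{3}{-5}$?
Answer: $\frac{1481}{5} \approx 296.2$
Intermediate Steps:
$b{\left(l \right)} = - \frac{24}{5}$ ($b{\left(l \right)} = 8 \frac{3}{-5} = 8 \cdot 3 \left(- \frac{1}{5}\right) = 8 \left(- \frac{3}{5}\right) = - \frac{24}{5}$)
$K{\left(y,w \right)} = \frac{6}{5}$ ($K{\left(y,w \right)} = - \frac{24}{5 \left(-4\right)} = \left(- \frac{24}{5}\right) \left(- \frac{1}{4}\right) = \frac{6}{5}$)
$K{\left(-18,-20 \right)} - \left(-5\right) 59 = \frac{6}{5} - \left(-5\right) 59 = \frac{6}{5} - -295 = \frac{6}{5} + 295 = \frac{1481}{5}$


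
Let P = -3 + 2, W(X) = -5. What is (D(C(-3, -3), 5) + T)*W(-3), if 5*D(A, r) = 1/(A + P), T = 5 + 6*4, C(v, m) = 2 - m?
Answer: -581/4 ≈ -145.25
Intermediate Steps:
P = -1
T = 29 (T = 5 + 24 = 29)
D(A, r) = 1/(5*(-1 + A)) (D(A, r) = 1/(5*(A - 1)) = 1/(5*(-1 + A)))
(D(C(-3, -3), 5) + T)*W(-3) = (1/(5*(-1 + (2 - 1*(-3)))) + 29)*(-5) = (1/(5*(-1 + (2 + 3))) + 29)*(-5) = (1/(5*(-1 + 5)) + 29)*(-5) = ((⅕)/4 + 29)*(-5) = ((⅕)*(¼) + 29)*(-5) = (1/20 + 29)*(-5) = (581/20)*(-5) = -581/4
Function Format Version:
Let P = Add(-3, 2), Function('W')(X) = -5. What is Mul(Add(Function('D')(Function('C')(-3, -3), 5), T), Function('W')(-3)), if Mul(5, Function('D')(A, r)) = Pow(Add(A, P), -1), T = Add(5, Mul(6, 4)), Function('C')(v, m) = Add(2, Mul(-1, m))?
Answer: Rational(-581, 4) ≈ -145.25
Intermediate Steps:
P = -1
T = 29 (T = Add(5, 24) = 29)
Function('D')(A, r) = Mul(Rational(1, 5), Pow(Add(-1, A), -1)) (Function('D')(A, r) = Mul(Rational(1, 5), Pow(Add(A, -1), -1)) = Mul(Rational(1, 5), Pow(Add(-1, A), -1)))
Mul(Add(Function('D')(Function('C')(-3, -3), 5), T), Function('W')(-3)) = Mul(Add(Mul(Rational(1, 5), Pow(Add(-1, Add(2, Mul(-1, -3))), -1)), 29), -5) = Mul(Add(Mul(Rational(1, 5), Pow(Add(-1, Add(2, 3)), -1)), 29), -5) = Mul(Add(Mul(Rational(1, 5), Pow(Add(-1, 5), -1)), 29), -5) = Mul(Add(Mul(Rational(1, 5), Pow(4, -1)), 29), -5) = Mul(Add(Mul(Rational(1, 5), Rational(1, 4)), 29), -5) = Mul(Add(Rational(1, 20), 29), -5) = Mul(Rational(581, 20), -5) = Rational(-581, 4)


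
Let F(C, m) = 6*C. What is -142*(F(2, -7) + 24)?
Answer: -5112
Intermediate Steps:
-142*(F(2, -7) + 24) = -142*(6*2 + 24) = -142*(12 + 24) = -142*36 = -5112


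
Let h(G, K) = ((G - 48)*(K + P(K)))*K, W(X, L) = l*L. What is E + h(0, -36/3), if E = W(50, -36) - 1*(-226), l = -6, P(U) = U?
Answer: -13382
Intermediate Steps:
W(X, L) = -6*L
h(G, K) = 2*K²*(-48 + G) (h(G, K) = ((G - 48)*(K + K))*K = ((-48 + G)*(2*K))*K = (2*K*(-48 + G))*K = 2*K²*(-48 + G))
E = 442 (E = -6*(-36) - 1*(-226) = 216 + 226 = 442)
E + h(0, -36/3) = 442 + 2*(-36/3)²*(-48 + 0) = 442 + 2*(-36/3)²*(-48) = 442 + 2*(-4*3)²*(-48) = 442 + 2*(-12)²*(-48) = 442 + 2*144*(-48) = 442 - 13824 = -13382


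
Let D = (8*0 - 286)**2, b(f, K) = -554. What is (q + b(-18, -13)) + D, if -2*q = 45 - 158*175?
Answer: 190089/2 ≈ 95045.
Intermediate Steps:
q = 27605/2 (q = -(45 - 158*175)/2 = -(45 - 27650)/2 = -1/2*(-27605) = 27605/2 ≈ 13803.)
D = 81796 (D = (0 - 286)**2 = (-286)**2 = 81796)
(q + b(-18, -13)) + D = (27605/2 - 554) + 81796 = 26497/2 + 81796 = 190089/2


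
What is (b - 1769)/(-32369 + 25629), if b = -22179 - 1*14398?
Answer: 19173/3370 ≈ 5.6893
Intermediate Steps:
b = -36577 (b = -22179 - 14398 = -36577)
(b - 1769)/(-32369 + 25629) = (-36577 - 1769)/(-32369 + 25629) = -38346/(-6740) = -38346*(-1/6740) = 19173/3370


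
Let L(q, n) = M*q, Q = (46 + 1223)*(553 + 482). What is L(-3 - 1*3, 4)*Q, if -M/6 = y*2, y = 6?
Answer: 567395280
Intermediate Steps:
M = -72 (M = -36*2 = -6*12 = -72)
Q = 1313415 (Q = 1269*1035 = 1313415)
L(q, n) = -72*q
L(-3 - 1*3, 4)*Q = -72*(-3 - 1*3)*1313415 = -72*(-3 - 3)*1313415 = -72*(-6)*1313415 = 432*1313415 = 567395280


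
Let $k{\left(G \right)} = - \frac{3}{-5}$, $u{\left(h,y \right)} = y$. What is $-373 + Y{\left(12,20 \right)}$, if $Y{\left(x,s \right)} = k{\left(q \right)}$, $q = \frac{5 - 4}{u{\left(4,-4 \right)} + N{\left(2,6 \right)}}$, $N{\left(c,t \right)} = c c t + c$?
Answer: $- \frac{1862}{5} \approx -372.4$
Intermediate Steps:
$N{\left(c,t \right)} = c + t c^{2}$ ($N{\left(c,t \right)} = c^{2} t + c = t c^{2} + c = c + t c^{2}$)
$q = \frac{1}{22}$ ($q = \frac{5 - 4}{-4 + 2 \left(1 + 2 \cdot 6\right)} = 1 \frac{1}{-4 + 2 \left(1 + 12\right)} = 1 \frac{1}{-4 + 2 \cdot 13} = 1 \frac{1}{-4 + 26} = 1 \cdot \frac{1}{22} = \frac{1}{22} \approx 0.045455$)
$k{\left(G \right)} = \frac{3}{5}$ ($k{\left(G \right)} = \left(-3\right) \left(- \frac{1}{5}\right) = \frac{3}{5}$)
$Y{\left(x,s \right)} = \frac{3}{5}$
$-373 + Y{\left(12,20 \right)} = -373 + \frac{3}{5} = - \frac{1862}{5}$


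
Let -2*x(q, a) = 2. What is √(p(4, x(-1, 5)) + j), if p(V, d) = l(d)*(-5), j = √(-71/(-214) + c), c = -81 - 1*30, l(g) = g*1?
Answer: √(228980 + 214*I*√5068162)/214 ≈ 2.8851 + 1.8231*I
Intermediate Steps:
l(g) = g
x(q, a) = -1 (x(q, a) = -½*2 = -1)
c = -111 (c = -81 - 30 = -111)
j = I*√5068162/214 (j = √(-71/(-214) - 111) = √(-71*(-1/214) - 111) = √(71/214 - 111) = √(-23683/214) = I*√5068162/214 ≈ 10.52*I)
p(V, d) = -5*d (p(V, d) = d*(-5) = -5*d)
√(p(4, x(-1, 5)) + j) = √(-5*(-1) + I*√5068162/214) = √(5 + I*√5068162/214)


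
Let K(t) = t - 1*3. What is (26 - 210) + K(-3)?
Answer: -190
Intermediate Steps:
K(t) = -3 + t (K(t) = t - 3 = -3 + t)
(26 - 210) + K(-3) = (26 - 210) + (-3 - 3) = -184 - 6 = -190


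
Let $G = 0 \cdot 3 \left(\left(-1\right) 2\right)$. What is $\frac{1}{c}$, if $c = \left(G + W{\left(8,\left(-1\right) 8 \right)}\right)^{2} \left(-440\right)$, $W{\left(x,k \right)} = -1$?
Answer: $- \frac{1}{440} \approx -0.0022727$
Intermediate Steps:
$G = 0$ ($G = 0 \left(-2\right) = 0$)
$c = -440$ ($c = \left(0 - 1\right)^{2} \left(-440\right) = \left(-1\right)^{2} \left(-440\right) = 1 \left(-440\right) = -440$)
$\frac{1}{c} = \frac{1}{-440} = - \frac{1}{440}$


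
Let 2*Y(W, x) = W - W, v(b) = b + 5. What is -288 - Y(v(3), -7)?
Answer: -288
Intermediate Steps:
v(b) = 5 + b
Y(W, x) = 0 (Y(W, x) = (W - W)/2 = (½)*0 = 0)
-288 - Y(v(3), -7) = -288 - 1*0 = -288 + 0 = -288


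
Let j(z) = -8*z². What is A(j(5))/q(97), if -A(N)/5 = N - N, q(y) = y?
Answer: 0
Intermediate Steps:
A(N) = 0 (A(N) = -5*(N - N) = -5*0 = 0)
A(j(5))/q(97) = 0/97 = 0*(1/97) = 0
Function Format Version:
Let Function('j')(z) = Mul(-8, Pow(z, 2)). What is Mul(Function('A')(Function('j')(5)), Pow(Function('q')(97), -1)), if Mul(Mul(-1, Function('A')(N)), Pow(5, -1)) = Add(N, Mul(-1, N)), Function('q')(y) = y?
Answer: 0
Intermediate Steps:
Function('A')(N) = 0 (Function('A')(N) = Mul(-5, Add(N, Mul(-1, N))) = Mul(-5, 0) = 0)
Mul(Function('A')(Function('j')(5)), Pow(Function('q')(97), -1)) = Mul(0, Pow(97, -1)) = Mul(0, Rational(1, 97)) = 0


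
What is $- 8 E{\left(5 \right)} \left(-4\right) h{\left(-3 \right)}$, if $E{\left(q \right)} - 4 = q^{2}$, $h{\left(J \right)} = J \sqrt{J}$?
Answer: $- 2784 i \sqrt{3} \approx - 4822.0 i$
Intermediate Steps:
$h{\left(J \right)} = J^{\frac{3}{2}}$
$E{\left(q \right)} = 4 + q^{2}$
$- 8 E{\left(5 \right)} \left(-4\right) h{\left(-3 \right)} = - 8 \left(4 + 5^{2}\right) \left(-4\right) \left(-3\right)^{\frac{3}{2}} = - 8 \left(4 + 25\right) \left(-4\right) \left(- 3 i \sqrt{3}\right) = - 8 \cdot 29 \left(-4\right) \left(- 3 i \sqrt{3}\right) = - 8 \left(- 116 \left(- 3 i \sqrt{3}\right)\right) = - 8 \cdot 348 i \sqrt{3} = - 2784 i \sqrt{3}$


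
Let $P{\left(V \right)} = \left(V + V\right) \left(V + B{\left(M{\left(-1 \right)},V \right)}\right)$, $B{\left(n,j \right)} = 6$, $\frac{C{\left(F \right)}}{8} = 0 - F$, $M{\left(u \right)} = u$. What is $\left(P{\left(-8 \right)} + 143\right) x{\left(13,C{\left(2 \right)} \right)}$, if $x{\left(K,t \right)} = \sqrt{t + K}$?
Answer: $175 i \sqrt{3} \approx 303.11 i$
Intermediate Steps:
$C{\left(F \right)} = - 8 F$ ($C{\left(F \right)} = 8 \left(0 - F\right) = 8 \left(- F\right) = - 8 F$)
$P{\left(V \right)} = 2 V \left(6 + V\right)$ ($P{\left(V \right)} = \left(V + V\right) \left(V + 6\right) = 2 V \left(6 + V\right)$)
$x{\left(K,t \right)} = \sqrt{K + t}$
$\left(P{\left(-8 \right)} + 143\right) x{\left(13,C{\left(2 \right)} \right)} = \left(2 \left(-8\right) \left(6 - 8\right) + 143\right) \sqrt{13 - 16} = \left(2 \left(-8\right) \left(-2\right) + 143\right) \sqrt{13 - 16} = \left(32 + 143\right) \sqrt{-3} = 175 i \sqrt{3}$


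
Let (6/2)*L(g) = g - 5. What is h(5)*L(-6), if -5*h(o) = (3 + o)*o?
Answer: 88/3 ≈ 29.333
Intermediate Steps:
L(g) = -5/3 + g/3 (L(g) = (g - 5)/3 = (-5 + g)/3 = -5/3 + g/3)
h(o) = -o*(3 + o)/5 (h(o) = -(3 + o)*o/5 = -o*(3 + o)/5)
h(5)*L(-6) = (-⅕*5*(3 + 5))*(-5/3 + (⅓)*(-6)) = (-⅕*5*8)*(-5/3 - 2) = -8*(-11/3) = 88/3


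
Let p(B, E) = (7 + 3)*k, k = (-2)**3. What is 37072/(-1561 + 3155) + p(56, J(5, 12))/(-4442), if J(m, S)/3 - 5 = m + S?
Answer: 41200336/1770137 ≈ 23.275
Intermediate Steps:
k = -8
J(m, S) = 15 + 3*S + 3*m (J(m, S) = 15 + 3*(m + S) = 15 + 3*(S + m) = 15 + (3*S + 3*m) = 15 + 3*S + 3*m)
p(B, E) = -80 (p(B, E) = (7 + 3)*(-8) = 10*(-8) = -80)
37072/(-1561 + 3155) + p(56, J(5, 12))/(-4442) = 37072/(-1561 + 3155) - 80/(-4442) = 37072/1594 - 80*(-1/4442) = 37072*(1/1594) + 40/2221 = 18536/797 + 40/2221 = 41200336/1770137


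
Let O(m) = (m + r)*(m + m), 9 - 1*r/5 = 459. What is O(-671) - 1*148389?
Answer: 3771593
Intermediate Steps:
r = -2250 (r = 45 - 5*459 = 45 - 2295 = -2250)
O(m) = 2*m*(-2250 + m) (O(m) = (m - 2250)*(m + m) = (-2250 + m)*(2*m) = 2*m*(-2250 + m))
O(-671) - 1*148389 = 2*(-671)*(-2250 - 671) - 1*148389 = 2*(-671)*(-2921) - 148389 = 3919982 - 148389 = 3771593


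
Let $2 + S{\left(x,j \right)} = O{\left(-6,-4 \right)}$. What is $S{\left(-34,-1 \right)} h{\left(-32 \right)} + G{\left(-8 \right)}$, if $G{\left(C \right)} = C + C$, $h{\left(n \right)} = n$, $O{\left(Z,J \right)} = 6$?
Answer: $-144$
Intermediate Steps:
$S{\left(x,j \right)} = 4$ ($S{\left(x,j \right)} = -2 + 6 = 4$)
$G{\left(C \right)} = 2 C$
$S{\left(-34,-1 \right)} h{\left(-32 \right)} + G{\left(-8 \right)} = 4 \left(-32\right) + 2 \left(-8\right) = -128 - 16 = -144$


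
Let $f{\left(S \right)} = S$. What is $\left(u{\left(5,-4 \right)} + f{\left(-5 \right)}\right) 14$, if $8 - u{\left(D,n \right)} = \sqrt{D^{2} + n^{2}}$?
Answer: $42 - 14 \sqrt{41} \approx -47.644$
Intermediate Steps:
$u{\left(D,n \right)} = 8 - \sqrt{D^{2} + n^{2}}$
$\left(u{\left(5,-4 \right)} + f{\left(-5 \right)}\right) 14 = \left(\left(8 - \sqrt{5^{2} + \left(-4\right)^{2}}\right) - 5\right) 14 = \left(\left(8 - \sqrt{25 + 16}\right) - 5\right) 14 = \left(\left(8 - \sqrt{41}\right) - 5\right) 14 = \left(3 - \sqrt{41}\right) 14 = 42 - 14 \sqrt{41}$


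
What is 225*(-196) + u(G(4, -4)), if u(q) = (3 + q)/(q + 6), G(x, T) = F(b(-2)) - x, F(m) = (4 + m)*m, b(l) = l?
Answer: -88195/2 ≈ -44098.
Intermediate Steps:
F(m) = m*(4 + m)
G(x, T) = -4 - x (G(x, T) = -2*(4 - 2) - x = -2*2 - x = -4 - x)
u(q) = (3 + q)/(6 + q)
225*(-196) + u(G(4, -4)) = 225*(-196) + (3 + (-4 - 1*4))/(6 + (-4 - 1*4)) = -44100 + (3 + (-4 - 4))/(6 + (-4 - 4)) = -44100 + (3 - 8)/(6 - 8) = -44100 - 5/(-2) = -44100 - 1/2*(-5) = -44100 + 5/2 = -88195/2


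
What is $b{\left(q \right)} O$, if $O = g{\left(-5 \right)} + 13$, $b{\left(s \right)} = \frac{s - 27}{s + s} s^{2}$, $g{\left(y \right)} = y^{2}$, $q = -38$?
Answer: $46930$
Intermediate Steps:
$b{\left(s \right)} = \frac{s \left(-27 + s\right)}{2}$ ($b{\left(s \right)} = \frac{-27 + s}{2 s} s^{2} = \frac{s \left(-27 + s\right)}{2}$)
$O = 38$ ($O = \left(-5\right)^{2} + 13 = 25 + 13 = 38$)
$b{\left(q \right)} O = \frac{1}{2} \left(-38\right) \left(-27 - 38\right) 38 = \frac{1}{2} \left(-38\right) \left(-65\right) 38 = 1235 \cdot 38 = 46930$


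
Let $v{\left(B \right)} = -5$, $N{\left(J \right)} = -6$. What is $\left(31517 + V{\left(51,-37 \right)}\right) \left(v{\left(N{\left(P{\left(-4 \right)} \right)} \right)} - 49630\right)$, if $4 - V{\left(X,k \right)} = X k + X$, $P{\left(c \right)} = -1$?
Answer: $-1655674695$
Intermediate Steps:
$V{\left(X,k \right)} = 4 - X - X k$ ($V{\left(X,k \right)} = 4 - \left(X k + X\right) = 4 - \left(X + X k\right) = 4 - X - X k$)
$\left(31517 + V{\left(51,-37 \right)}\right) \left(v{\left(N{\left(P{\left(-4 \right)} \right)} \right)} - 49630\right) = \left(31517 - \left(47 - 1887\right)\right) \left(-5 - 49630\right) = \left(31517 + \left(4 - 51 + 1887\right)\right) \left(-49635\right) = \left(31517 + 1840\right) \left(-49635\right) = 33357 \left(-49635\right) = -1655674695$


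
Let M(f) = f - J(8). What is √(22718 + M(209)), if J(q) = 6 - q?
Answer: √22929 ≈ 151.42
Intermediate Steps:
M(f) = 2 + f (M(f) = f - (6 - 1*8) = f - (6 - 8) = f - 1*(-2) = f + 2 = 2 + f)
√(22718 + M(209)) = √(22718 + (2 + 209)) = √(22718 + 211) = √22929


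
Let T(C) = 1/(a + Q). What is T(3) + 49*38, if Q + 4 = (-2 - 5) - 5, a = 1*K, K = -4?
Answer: 37239/20 ≈ 1861.9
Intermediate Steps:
a = -4 (a = 1*(-4) = -4)
Q = -16 (Q = -4 + ((-2 - 5) - 5) = -4 + (-7 - 5) = -4 - 12 = -16)
T(C) = -1/20 (T(C) = 1/(-4 - 16) = 1/(-20) = -1/20)
T(3) + 49*38 = -1/20 + 49*38 = -1/20 + 1862 = 37239/20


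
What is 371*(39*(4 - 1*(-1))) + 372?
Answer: 72717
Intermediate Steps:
371*(39*(4 - 1*(-1))) + 372 = 371*(39*(4 + 1)) + 372 = 371*(39*5) + 372 = 371*195 + 372 = 72345 + 372 = 72717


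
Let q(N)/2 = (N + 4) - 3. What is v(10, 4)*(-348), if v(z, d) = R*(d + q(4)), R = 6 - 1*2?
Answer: -19488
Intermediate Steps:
R = 4 (R = 6 - 2 = 4)
q(N) = 2 + 2*N (q(N) = 2*((N + 4) - 3) = 2*((4 + N) - 3) = 2*(1 + N) = 2 + 2*N)
v(z, d) = 40 + 4*d (v(z, d) = 4*(d + (2 + 2*4)) = 4*(d + (2 + 8)) = 4*(d + 10) = 4*(10 + d) = 40 + 4*d)
v(10, 4)*(-348) = (40 + 4*4)*(-348) = (40 + 16)*(-348) = 56*(-348) = -19488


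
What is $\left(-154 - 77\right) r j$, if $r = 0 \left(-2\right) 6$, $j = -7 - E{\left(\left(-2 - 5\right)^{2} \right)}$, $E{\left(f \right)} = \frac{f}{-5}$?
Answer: $0$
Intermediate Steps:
$E{\left(f \right)} = - \frac{f}{5}$ ($E{\left(f \right)} = f \left(- \frac{1}{5}\right) = - \frac{f}{5}$)
$j = \frac{14}{5}$ ($j = -7 - - \frac{\left(-2 - 5\right)^{2}}{5} = -7 - - \frac{\left(-7\right)^{2}}{5} = -7 - \left(- \frac{1}{5}\right) 49 = -7 - - \frac{49}{5} = -7 + \frac{49}{5} = \frac{14}{5} \approx 2.8$)
$r = 0$ ($r = 0 \cdot 6 = 0$)
$\left(-154 - 77\right) r j = \left(-154 - 77\right) 0 \cdot \frac{14}{5} = \left(-154 - 77\right) 0 = \left(-231\right) 0 = 0$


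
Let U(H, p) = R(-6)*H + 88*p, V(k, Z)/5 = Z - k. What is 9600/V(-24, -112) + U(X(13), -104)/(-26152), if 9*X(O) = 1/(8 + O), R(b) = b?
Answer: -194537941/9061668 ≈ -21.468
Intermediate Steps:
V(k, Z) = -5*k + 5*Z (V(k, Z) = 5*(Z - k) = -5*k + 5*Z)
X(O) = 1/(9*(8 + O))
U(H, p) = -6*H + 88*p
9600/V(-24, -112) + U(X(13), -104)/(-26152) = 9600/(-5*(-24) + 5*(-112)) + (-2/(3*(8 + 13)) + 88*(-104))/(-26152) = 9600/(120 - 560) + (-2/(3*21) - 9152)*(-1/26152) = 9600/(-440) + (-2/(3*21) - 9152)*(-1/26152) = 9600*(-1/440) + (-6*1/189 - 9152)*(-1/26152) = -240/11 + (-2/63 - 9152)*(-1/26152) = -240/11 - 576578/63*(-1/26152) = -240/11 + 288289/823788 = -194537941/9061668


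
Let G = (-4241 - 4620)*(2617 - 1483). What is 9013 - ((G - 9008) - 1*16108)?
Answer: 10082503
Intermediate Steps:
G = -10048374 (G = -8861*1134 = -10048374)
9013 - ((G - 9008) - 1*16108) = 9013 - ((-10048374 - 9008) - 1*16108) = 9013 - (-10057382 - 16108) = 9013 - 1*(-10073490) = 9013 + 10073490 = 10082503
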